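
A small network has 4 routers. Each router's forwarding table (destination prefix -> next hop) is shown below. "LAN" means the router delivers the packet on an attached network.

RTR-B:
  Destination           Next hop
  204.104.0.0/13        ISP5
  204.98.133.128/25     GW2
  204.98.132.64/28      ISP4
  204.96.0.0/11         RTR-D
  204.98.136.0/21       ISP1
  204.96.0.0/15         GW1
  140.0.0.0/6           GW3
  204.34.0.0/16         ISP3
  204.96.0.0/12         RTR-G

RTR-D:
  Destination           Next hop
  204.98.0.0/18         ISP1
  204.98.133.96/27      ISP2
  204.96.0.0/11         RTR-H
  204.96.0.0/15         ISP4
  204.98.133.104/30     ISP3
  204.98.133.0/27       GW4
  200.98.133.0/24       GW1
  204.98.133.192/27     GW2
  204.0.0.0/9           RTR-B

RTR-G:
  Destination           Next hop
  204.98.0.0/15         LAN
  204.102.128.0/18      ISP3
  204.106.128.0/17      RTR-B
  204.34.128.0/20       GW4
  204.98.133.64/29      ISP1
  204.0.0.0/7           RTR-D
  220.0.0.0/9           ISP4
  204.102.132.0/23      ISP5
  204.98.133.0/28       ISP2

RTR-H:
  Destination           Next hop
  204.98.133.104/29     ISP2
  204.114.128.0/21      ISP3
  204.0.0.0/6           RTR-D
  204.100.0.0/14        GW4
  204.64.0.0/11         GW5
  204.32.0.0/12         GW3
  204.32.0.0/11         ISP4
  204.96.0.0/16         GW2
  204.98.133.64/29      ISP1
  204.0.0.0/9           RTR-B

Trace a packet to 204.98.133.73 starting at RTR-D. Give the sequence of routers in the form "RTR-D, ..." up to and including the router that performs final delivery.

At RTR-D: longest match for 204.98.133.73 is 204.96.0.0/11 -> RTR-H
At RTR-H: longest match for 204.98.133.73 is 204.0.0.0/9 -> RTR-B
At RTR-B: longest match for 204.98.133.73 is 204.96.0.0/12 -> RTR-G
At RTR-G: longest match for 204.98.133.73 is 204.98.0.0/15 -> LAN

RTR-D, RTR-H, RTR-B, RTR-G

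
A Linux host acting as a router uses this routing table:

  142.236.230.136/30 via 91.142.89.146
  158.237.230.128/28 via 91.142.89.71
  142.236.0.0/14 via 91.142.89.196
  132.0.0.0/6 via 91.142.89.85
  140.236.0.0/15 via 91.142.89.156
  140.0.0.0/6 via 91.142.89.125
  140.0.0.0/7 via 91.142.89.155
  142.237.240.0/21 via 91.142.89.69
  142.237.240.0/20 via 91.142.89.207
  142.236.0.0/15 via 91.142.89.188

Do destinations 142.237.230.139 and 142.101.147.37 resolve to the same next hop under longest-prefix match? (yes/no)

142.237.230.139: longest match 142.236.0.0/15 -> 91.142.89.188
142.101.147.37: longest match 140.0.0.0/6 -> 91.142.89.125

no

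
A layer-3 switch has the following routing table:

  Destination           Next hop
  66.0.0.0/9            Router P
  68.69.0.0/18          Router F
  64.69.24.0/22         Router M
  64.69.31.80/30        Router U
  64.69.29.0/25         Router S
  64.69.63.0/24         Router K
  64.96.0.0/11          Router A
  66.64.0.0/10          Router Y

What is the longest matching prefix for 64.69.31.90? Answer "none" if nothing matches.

none

64.69.31.90 is outside every listed prefix and there is no default route.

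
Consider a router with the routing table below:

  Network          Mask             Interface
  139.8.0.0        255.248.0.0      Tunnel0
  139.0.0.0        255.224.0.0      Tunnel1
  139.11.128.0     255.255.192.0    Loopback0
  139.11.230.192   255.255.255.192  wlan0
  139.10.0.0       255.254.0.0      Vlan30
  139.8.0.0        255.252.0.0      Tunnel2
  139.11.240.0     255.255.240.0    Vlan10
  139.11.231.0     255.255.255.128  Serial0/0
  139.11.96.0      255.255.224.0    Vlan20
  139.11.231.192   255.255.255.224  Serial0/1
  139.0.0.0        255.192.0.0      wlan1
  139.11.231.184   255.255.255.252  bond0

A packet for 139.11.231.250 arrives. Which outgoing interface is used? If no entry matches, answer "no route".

Vlan30

Routes whose prefix contains 139.11.231.250:
  139.0.0.0/10 (139.0.0.0 - 139.63.255.255) -> wlan1
  139.0.0.0/11 (139.0.0.0 - 139.31.255.255) -> Tunnel1
  139.8.0.0/13 (139.8.0.0 - 139.15.255.255) -> Tunnel0
  139.8.0.0/14 (139.8.0.0 - 139.11.255.255) -> Tunnel2
  139.10.0.0/15 (139.10.0.0 - 139.11.255.255) -> Vlan30
More-specific entries that do NOT match:
  139.11.231.184/30 (139.11.231.184 - 139.11.231.187) does not contain 139.11.231.250
  139.11.231.192/27 (139.11.231.192 - 139.11.231.223) does not contain 139.11.231.250
  139.11.230.192/26 (139.11.230.192 - 139.11.230.255) does not contain 139.11.231.250
  139.11.231.0/25 (139.11.231.0 - 139.11.231.127) does not contain 139.11.231.250
  139.11.240.0/20 (139.11.240.0 - 139.11.255.255) does not contain 139.11.231.250
  139.11.96.0/19 (139.11.96.0 - 139.11.127.255) does not contain 139.11.231.250
  139.11.128.0/18 (139.11.128.0 - 139.11.191.255) does not contain 139.11.231.250
Longest matching prefix is /15 -> interface Vlan30.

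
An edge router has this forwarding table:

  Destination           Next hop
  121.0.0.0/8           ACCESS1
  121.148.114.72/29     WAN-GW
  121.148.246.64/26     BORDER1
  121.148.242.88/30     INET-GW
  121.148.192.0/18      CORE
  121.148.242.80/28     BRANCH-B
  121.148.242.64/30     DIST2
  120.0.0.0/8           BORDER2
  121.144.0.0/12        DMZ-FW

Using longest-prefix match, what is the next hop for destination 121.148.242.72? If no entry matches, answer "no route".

Routes whose prefix contains 121.148.242.72:
  121.0.0.0/8 (121.0.0.0 - 121.255.255.255) -> ACCESS1
  121.144.0.0/12 (121.144.0.0 - 121.159.255.255) -> DMZ-FW
  121.148.192.0/18 (121.148.192.0 - 121.148.255.255) -> CORE
More-specific entries that do NOT match:
  121.148.242.88/30 (121.148.242.88 - 121.148.242.91) does not contain 121.148.242.72
  121.148.242.64/30 (121.148.242.64 - 121.148.242.67) does not contain 121.148.242.72
  121.148.114.72/29 (121.148.114.72 - 121.148.114.79) does not contain 121.148.242.72
  121.148.242.80/28 (121.148.242.80 - 121.148.242.95) does not contain 121.148.242.72
  121.148.246.64/26 (121.148.246.64 - 121.148.246.127) does not contain 121.148.242.72
Longest matching prefix is /18 -> next hop CORE.

CORE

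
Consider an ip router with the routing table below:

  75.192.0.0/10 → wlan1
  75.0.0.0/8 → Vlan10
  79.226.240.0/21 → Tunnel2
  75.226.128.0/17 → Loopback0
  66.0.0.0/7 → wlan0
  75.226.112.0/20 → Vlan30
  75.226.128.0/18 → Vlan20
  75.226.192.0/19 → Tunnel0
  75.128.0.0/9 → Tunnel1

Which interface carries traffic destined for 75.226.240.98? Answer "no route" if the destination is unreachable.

Routes whose prefix contains 75.226.240.98:
  75.0.0.0/8 (75.0.0.0 - 75.255.255.255) -> Vlan10
  75.128.0.0/9 (75.128.0.0 - 75.255.255.255) -> Tunnel1
  75.192.0.0/10 (75.192.0.0 - 75.255.255.255) -> wlan1
  75.226.128.0/17 (75.226.128.0 - 75.226.255.255) -> Loopback0
More-specific entries that do NOT match:
  79.226.240.0/21 (79.226.240.0 - 79.226.247.255) does not contain 75.226.240.98
  75.226.112.0/20 (75.226.112.0 - 75.226.127.255) does not contain 75.226.240.98
  75.226.192.0/19 (75.226.192.0 - 75.226.223.255) does not contain 75.226.240.98
  75.226.128.0/18 (75.226.128.0 - 75.226.191.255) does not contain 75.226.240.98
Longest matching prefix is /17 -> interface Loopback0.

Loopback0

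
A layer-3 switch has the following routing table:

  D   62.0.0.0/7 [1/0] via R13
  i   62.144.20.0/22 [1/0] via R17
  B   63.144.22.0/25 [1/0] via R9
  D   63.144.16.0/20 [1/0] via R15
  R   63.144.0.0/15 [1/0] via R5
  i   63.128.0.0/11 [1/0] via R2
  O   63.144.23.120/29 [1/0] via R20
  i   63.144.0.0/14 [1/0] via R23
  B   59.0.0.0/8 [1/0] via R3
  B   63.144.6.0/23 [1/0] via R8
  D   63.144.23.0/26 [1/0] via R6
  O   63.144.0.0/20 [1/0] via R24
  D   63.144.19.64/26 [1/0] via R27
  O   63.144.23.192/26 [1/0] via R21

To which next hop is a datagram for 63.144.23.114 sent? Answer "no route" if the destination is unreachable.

Routes whose prefix contains 63.144.23.114:
  62.0.0.0/7 (62.0.0.0 - 63.255.255.255) -> R13
  63.128.0.0/11 (63.128.0.0 - 63.159.255.255) -> R2
  63.144.0.0/14 (63.144.0.0 - 63.147.255.255) -> R23
  63.144.0.0/15 (63.144.0.0 - 63.145.255.255) -> R5
  63.144.16.0/20 (63.144.16.0 - 63.144.31.255) -> R15
More-specific entries that do NOT match:
  63.144.23.120/29 (63.144.23.120 - 63.144.23.127) does not contain 63.144.23.114
  63.144.23.0/26 (63.144.23.0 - 63.144.23.63) does not contain 63.144.23.114
  63.144.19.64/26 (63.144.19.64 - 63.144.19.127) does not contain 63.144.23.114
  63.144.23.192/26 (63.144.23.192 - 63.144.23.255) does not contain 63.144.23.114
  63.144.22.0/25 (63.144.22.0 - 63.144.22.127) does not contain 63.144.23.114
  63.144.6.0/23 (63.144.6.0 - 63.144.7.255) does not contain 63.144.23.114
  62.144.20.0/22 (62.144.20.0 - 62.144.23.255) does not contain 63.144.23.114
Longest matching prefix is /20 -> next hop R15.

R15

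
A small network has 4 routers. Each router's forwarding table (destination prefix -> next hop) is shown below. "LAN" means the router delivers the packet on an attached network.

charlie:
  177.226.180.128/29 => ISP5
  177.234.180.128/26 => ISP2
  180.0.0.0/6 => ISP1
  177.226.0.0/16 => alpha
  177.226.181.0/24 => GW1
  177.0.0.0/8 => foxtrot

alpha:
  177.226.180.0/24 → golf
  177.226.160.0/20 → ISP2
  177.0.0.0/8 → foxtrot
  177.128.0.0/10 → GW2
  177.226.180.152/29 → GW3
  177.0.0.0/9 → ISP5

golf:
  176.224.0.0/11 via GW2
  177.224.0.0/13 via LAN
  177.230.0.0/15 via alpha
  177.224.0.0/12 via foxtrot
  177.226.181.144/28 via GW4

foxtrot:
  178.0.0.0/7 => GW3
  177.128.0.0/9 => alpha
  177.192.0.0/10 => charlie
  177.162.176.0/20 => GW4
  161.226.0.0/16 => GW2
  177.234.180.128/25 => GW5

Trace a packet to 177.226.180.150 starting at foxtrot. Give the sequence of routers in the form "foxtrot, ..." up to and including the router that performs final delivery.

At foxtrot: longest match for 177.226.180.150 is 177.192.0.0/10 -> charlie
At charlie: longest match for 177.226.180.150 is 177.226.0.0/16 -> alpha
At alpha: longest match for 177.226.180.150 is 177.226.180.0/24 -> golf
At golf: longest match for 177.226.180.150 is 177.224.0.0/13 -> LAN

foxtrot, charlie, alpha, golf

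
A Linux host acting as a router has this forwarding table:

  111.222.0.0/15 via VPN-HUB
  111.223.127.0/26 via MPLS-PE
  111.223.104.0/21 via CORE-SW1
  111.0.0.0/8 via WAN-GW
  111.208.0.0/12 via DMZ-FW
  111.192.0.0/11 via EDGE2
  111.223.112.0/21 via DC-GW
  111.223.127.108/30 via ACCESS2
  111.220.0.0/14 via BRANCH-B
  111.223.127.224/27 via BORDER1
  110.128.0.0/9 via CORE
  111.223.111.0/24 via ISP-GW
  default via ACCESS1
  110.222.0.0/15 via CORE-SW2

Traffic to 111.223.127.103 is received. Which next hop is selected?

Routes whose prefix contains 111.223.127.103:
  0.0.0.0/0 (default, matches everything) -> ACCESS1
  111.0.0.0/8 (111.0.0.0 - 111.255.255.255) -> WAN-GW
  111.192.0.0/11 (111.192.0.0 - 111.223.255.255) -> EDGE2
  111.208.0.0/12 (111.208.0.0 - 111.223.255.255) -> DMZ-FW
  111.220.0.0/14 (111.220.0.0 - 111.223.255.255) -> BRANCH-B
  111.222.0.0/15 (111.222.0.0 - 111.223.255.255) -> VPN-HUB
More-specific entries that do NOT match:
  111.223.127.108/30 (111.223.127.108 - 111.223.127.111) does not contain 111.223.127.103
  111.223.127.224/27 (111.223.127.224 - 111.223.127.255) does not contain 111.223.127.103
  111.223.127.0/26 (111.223.127.0 - 111.223.127.63) does not contain 111.223.127.103
  111.223.111.0/24 (111.223.111.0 - 111.223.111.255) does not contain 111.223.127.103
  111.223.104.0/21 (111.223.104.0 - 111.223.111.255) does not contain 111.223.127.103
  111.223.112.0/21 (111.223.112.0 - 111.223.119.255) does not contain 111.223.127.103
Longest matching prefix is /15 -> next hop VPN-HUB.

VPN-HUB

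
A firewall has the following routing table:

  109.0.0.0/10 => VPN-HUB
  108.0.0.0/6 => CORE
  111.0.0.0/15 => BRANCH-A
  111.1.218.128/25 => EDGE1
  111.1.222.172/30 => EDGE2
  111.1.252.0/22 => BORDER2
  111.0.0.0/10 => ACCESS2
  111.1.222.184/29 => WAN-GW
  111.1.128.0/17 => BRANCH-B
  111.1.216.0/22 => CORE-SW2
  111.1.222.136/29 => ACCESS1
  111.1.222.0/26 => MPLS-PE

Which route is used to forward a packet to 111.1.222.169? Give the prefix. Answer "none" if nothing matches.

111.1.128.0/17

Entries matching 111.1.222.169:
  108.0.0.0/6 (108.0.0.0 - 111.255.255.255)
  111.0.0.0/10 (111.0.0.0 - 111.63.255.255)
  111.0.0.0/15 (111.0.0.0 - 111.1.255.255)
  111.1.128.0/17 (111.1.128.0 - 111.1.255.255)
Most specific is 111.1.128.0/17.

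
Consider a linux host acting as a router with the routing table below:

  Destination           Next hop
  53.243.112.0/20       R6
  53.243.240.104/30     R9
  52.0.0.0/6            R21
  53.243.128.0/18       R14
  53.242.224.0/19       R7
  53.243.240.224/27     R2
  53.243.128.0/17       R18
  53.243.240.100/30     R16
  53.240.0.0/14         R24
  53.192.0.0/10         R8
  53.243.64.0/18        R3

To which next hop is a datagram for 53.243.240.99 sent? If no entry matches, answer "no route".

Routes whose prefix contains 53.243.240.99:
  52.0.0.0/6 (52.0.0.0 - 55.255.255.255) -> R21
  53.192.0.0/10 (53.192.0.0 - 53.255.255.255) -> R8
  53.240.0.0/14 (53.240.0.0 - 53.243.255.255) -> R24
  53.243.128.0/17 (53.243.128.0 - 53.243.255.255) -> R18
More-specific entries that do NOT match:
  53.243.240.104/30 (53.243.240.104 - 53.243.240.107) does not contain 53.243.240.99
  53.243.240.100/30 (53.243.240.100 - 53.243.240.103) does not contain 53.243.240.99
  53.243.240.224/27 (53.243.240.224 - 53.243.240.255) does not contain 53.243.240.99
  53.243.112.0/20 (53.243.112.0 - 53.243.127.255) does not contain 53.243.240.99
  53.242.224.0/19 (53.242.224.0 - 53.242.255.255) does not contain 53.243.240.99
  53.243.128.0/18 (53.243.128.0 - 53.243.191.255) does not contain 53.243.240.99
  53.243.64.0/18 (53.243.64.0 - 53.243.127.255) does not contain 53.243.240.99
Longest matching prefix is /17 -> next hop R18.

R18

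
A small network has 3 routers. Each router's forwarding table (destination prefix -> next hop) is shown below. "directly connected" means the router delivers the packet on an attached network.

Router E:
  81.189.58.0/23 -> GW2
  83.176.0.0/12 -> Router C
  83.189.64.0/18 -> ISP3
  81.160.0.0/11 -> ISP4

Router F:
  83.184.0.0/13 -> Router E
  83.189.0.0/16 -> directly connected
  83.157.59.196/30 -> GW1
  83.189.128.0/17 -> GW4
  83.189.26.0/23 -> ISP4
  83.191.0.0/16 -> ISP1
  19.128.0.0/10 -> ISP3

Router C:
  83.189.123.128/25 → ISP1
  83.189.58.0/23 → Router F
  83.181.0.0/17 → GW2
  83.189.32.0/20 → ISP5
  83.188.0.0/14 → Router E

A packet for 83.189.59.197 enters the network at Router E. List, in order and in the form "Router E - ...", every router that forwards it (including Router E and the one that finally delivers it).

At Router E: longest match for 83.189.59.197 is 83.176.0.0/12 -> Router C
At Router C: longest match for 83.189.59.197 is 83.189.58.0/23 -> Router F
At Router F: longest match for 83.189.59.197 is 83.189.0.0/16 -> directly connected

Router E - Router C - Router F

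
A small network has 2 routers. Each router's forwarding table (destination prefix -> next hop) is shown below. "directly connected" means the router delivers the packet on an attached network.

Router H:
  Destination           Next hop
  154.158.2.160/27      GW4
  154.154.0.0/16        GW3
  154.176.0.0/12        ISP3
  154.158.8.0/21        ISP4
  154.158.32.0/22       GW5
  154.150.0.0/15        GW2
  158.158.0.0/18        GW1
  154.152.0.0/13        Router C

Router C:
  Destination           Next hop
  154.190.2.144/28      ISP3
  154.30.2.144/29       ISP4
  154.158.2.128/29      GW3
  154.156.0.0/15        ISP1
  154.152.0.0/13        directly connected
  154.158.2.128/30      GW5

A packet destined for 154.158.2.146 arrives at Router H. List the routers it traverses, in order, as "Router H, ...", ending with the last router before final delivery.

At Router H: longest match for 154.158.2.146 is 154.152.0.0/13 -> Router C
At Router C: longest match for 154.158.2.146 is 154.152.0.0/13 -> directly connected

Router H, Router C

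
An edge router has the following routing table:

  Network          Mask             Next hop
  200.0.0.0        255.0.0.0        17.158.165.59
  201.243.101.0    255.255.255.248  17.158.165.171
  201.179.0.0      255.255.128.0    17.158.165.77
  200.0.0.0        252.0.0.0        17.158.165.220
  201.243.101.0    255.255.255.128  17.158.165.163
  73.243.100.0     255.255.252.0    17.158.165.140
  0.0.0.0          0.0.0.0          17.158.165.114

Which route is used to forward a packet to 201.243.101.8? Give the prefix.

Entries matching 201.243.101.8:
  0.0.0.0/0 (default, matches everything)
  200.0.0.0/6 (200.0.0.0 - 203.255.255.255)
  201.243.101.0/25 (201.243.101.0 - 201.243.101.127)
Most specific is 201.243.101.0/25.

201.243.101.0/25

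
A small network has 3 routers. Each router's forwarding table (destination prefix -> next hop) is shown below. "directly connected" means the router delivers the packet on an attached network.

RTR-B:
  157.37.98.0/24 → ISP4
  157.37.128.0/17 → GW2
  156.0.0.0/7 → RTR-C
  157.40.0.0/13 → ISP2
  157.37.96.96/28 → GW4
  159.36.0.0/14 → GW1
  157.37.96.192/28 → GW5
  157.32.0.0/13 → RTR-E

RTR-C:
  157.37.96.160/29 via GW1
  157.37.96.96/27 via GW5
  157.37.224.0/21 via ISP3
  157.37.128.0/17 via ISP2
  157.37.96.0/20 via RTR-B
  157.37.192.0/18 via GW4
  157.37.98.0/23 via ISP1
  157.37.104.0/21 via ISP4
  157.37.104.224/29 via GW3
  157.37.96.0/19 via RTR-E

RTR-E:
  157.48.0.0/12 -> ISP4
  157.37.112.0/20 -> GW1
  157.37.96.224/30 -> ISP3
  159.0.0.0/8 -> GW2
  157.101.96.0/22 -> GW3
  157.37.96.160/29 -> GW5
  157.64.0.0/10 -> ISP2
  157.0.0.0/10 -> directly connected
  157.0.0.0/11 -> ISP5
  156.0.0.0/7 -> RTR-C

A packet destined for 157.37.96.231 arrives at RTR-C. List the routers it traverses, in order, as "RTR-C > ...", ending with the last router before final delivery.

At RTR-C: longest match for 157.37.96.231 is 157.37.96.0/20 -> RTR-B
At RTR-B: longest match for 157.37.96.231 is 157.32.0.0/13 -> RTR-E
At RTR-E: longest match for 157.37.96.231 is 157.0.0.0/10 -> directly connected

RTR-C > RTR-B > RTR-E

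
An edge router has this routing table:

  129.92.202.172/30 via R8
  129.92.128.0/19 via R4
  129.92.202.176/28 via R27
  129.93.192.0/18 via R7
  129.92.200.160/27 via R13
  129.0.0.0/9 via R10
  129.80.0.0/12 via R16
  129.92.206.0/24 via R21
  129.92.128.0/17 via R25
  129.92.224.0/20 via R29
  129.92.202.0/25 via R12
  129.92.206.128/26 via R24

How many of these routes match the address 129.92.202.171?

Prefixes containing 129.92.202.171:
  129.0.0.0/9 (129.0.0.0 - 129.127.255.255)
  129.80.0.0/12 (129.80.0.0 - 129.95.255.255)
  129.92.128.0/17 (129.92.128.0 - 129.92.255.255)
Total matching entries: 3.

3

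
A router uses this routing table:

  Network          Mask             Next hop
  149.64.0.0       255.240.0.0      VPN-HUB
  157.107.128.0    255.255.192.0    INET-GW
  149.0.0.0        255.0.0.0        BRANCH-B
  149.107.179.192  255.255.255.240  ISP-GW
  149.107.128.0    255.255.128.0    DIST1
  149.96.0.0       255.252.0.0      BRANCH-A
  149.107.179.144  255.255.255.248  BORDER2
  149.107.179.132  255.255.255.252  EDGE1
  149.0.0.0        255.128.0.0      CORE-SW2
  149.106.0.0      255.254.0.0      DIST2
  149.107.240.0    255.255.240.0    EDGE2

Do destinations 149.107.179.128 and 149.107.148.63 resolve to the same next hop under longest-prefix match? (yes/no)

yes

149.107.179.128: longest match 149.107.128.0/17 -> DIST1
149.107.148.63: longest match 149.107.128.0/17 -> DIST1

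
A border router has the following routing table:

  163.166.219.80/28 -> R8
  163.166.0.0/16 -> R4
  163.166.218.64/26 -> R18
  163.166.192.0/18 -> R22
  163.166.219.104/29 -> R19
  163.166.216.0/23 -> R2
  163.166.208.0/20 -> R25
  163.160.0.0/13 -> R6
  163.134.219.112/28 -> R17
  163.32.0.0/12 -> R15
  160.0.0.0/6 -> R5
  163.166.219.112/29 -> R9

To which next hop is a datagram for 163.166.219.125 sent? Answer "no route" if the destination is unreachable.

R25

Routes whose prefix contains 163.166.219.125:
  160.0.0.0/6 (160.0.0.0 - 163.255.255.255) -> R5
  163.160.0.0/13 (163.160.0.0 - 163.167.255.255) -> R6
  163.166.0.0/16 (163.166.0.0 - 163.166.255.255) -> R4
  163.166.192.0/18 (163.166.192.0 - 163.166.255.255) -> R22
  163.166.208.0/20 (163.166.208.0 - 163.166.223.255) -> R25
More-specific entries that do NOT match:
  163.166.219.104/29 (163.166.219.104 - 163.166.219.111) does not contain 163.166.219.125
  163.166.219.112/29 (163.166.219.112 - 163.166.219.119) does not contain 163.166.219.125
  163.166.219.80/28 (163.166.219.80 - 163.166.219.95) does not contain 163.166.219.125
  163.134.219.112/28 (163.134.219.112 - 163.134.219.127) does not contain 163.166.219.125
  163.166.218.64/26 (163.166.218.64 - 163.166.218.127) does not contain 163.166.219.125
  163.166.216.0/23 (163.166.216.0 - 163.166.217.255) does not contain 163.166.219.125
Longest matching prefix is /20 -> next hop R25.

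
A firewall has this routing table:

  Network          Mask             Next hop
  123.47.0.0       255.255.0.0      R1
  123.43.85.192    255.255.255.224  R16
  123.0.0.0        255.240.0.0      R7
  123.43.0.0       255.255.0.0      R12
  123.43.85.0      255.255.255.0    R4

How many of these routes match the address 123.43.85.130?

2

Prefixes containing 123.43.85.130:
  123.43.0.0/16 (123.43.0.0 - 123.43.255.255)
  123.43.85.0/24 (123.43.85.0 - 123.43.85.255)
Total matching entries: 2.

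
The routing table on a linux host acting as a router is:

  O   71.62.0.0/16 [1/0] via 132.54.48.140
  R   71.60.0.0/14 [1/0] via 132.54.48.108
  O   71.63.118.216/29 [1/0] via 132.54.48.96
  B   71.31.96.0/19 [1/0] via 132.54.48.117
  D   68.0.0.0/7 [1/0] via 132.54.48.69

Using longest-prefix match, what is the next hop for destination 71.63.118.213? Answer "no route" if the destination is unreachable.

132.54.48.108

Routes whose prefix contains 71.63.118.213:
  71.60.0.0/14 (71.60.0.0 - 71.63.255.255) -> 132.54.48.108
More-specific entries that do NOT match:
  71.63.118.216/29 (71.63.118.216 - 71.63.118.223) does not contain 71.63.118.213
  71.31.96.0/19 (71.31.96.0 - 71.31.127.255) does not contain 71.63.118.213
  71.62.0.0/16 (71.62.0.0 - 71.62.255.255) does not contain 71.63.118.213
Longest matching prefix is /14 -> next hop 132.54.48.108.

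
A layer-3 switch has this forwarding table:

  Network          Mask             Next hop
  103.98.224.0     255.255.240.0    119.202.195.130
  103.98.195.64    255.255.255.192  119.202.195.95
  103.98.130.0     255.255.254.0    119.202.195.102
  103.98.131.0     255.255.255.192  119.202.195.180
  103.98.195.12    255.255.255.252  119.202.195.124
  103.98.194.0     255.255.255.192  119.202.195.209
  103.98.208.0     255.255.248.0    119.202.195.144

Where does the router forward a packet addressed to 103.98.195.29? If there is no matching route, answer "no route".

No entry's prefix contains 103.98.195.29; there is no default route.

no route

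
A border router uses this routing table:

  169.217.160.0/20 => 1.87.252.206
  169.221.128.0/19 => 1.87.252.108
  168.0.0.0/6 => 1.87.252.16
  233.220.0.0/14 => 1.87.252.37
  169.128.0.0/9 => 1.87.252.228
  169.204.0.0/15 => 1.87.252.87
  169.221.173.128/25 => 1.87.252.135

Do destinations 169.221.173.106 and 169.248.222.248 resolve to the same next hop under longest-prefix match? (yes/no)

yes

169.221.173.106: longest match 169.128.0.0/9 -> 1.87.252.228
169.248.222.248: longest match 169.128.0.0/9 -> 1.87.252.228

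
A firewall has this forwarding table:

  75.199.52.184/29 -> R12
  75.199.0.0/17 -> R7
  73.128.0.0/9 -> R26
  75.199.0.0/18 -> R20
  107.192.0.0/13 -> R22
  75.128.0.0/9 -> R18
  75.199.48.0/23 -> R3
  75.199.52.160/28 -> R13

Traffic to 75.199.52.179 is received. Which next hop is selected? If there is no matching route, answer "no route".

Routes whose prefix contains 75.199.52.179:
  75.128.0.0/9 (75.128.0.0 - 75.255.255.255) -> R18
  75.199.0.0/17 (75.199.0.0 - 75.199.127.255) -> R7
  75.199.0.0/18 (75.199.0.0 - 75.199.63.255) -> R20
More-specific entries that do NOT match:
  75.199.52.184/29 (75.199.52.184 - 75.199.52.191) does not contain 75.199.52.179
  75.199.52.160/28 (75.199.52.160 - 75.199.52.175) does not contain 75.199.52.179
  75.199.48.0/23 (75.199.48.0 - 75.199.49.255) does not contain 75.199.52.179
Longest matching prefix is /18 -> next hop R20.

R20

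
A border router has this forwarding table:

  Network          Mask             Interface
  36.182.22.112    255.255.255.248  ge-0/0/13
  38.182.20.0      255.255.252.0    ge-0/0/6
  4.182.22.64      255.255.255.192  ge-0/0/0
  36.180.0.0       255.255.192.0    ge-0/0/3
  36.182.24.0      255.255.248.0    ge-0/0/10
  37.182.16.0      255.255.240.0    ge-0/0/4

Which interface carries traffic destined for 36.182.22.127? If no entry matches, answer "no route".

no route

No entry's prefix contains 36.182.22.127; there is no default route.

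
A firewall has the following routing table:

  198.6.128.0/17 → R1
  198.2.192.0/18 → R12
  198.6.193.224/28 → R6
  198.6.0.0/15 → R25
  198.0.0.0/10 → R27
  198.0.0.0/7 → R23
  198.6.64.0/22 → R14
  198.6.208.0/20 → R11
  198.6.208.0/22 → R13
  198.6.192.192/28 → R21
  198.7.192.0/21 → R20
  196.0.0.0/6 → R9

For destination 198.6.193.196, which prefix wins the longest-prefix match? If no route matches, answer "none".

Entries matching 198.6.193.196:
  196.0.0.0/6 (196.0.0.0 - 199.255.255.255)
  198.0.0.0/7 (198.0.0.0 - 199.255.255.255)
  198.0.0.0/10 (198.0.0.0 - 198.63.255.255)
  198.6.0.0/15 (198.6.0.0 - 198.7.255.255)
  198.6.128.0/17 (198.6.128.0 - 198.6.255.255)
Most specific is 198.6.128.0/17.

198.6.128.0/17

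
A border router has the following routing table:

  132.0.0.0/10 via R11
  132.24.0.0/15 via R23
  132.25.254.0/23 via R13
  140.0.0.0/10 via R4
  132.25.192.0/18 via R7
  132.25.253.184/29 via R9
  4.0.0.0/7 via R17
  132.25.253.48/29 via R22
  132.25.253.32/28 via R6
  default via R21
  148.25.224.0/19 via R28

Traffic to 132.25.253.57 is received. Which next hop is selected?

Routes whose prefix contains 132.25.253.57:
  0.0.0.0/0 (default, matches everything) -> R21
  132.0.0.0/10 (132.0.0.0 - 132.63.255.255) -> R11
  132.24.0.0/15 (132.24.0.0 - 132.25.255.255) -> R23
  132.25.192.0/18 (132.25.192.0 - 132.25.255.255) -> R7
More-specific entries that do NOT match:
  132.25.253.184/29 (132.25.253.184 - 132.25.253.191) does not contain 132.25.253.57
  132.25.253.48/29 (132.25.253.48 - 132.25.253.55) does not contain 132.25.253.57
  132.25.253.32/28 (132.25.253.32 - 132.25.253.47) does not contain 132.25.253.57
  132.25.254.0/23 (132.25.254.0 - 132.25.255.255) does not contain 132.25.253.57
  148.25.224.0/19 (148.25.224.0 - 148.25.255.255) does not contain 132.25.253.57
Longest matching prefix is /18 -> next hop R7.

R7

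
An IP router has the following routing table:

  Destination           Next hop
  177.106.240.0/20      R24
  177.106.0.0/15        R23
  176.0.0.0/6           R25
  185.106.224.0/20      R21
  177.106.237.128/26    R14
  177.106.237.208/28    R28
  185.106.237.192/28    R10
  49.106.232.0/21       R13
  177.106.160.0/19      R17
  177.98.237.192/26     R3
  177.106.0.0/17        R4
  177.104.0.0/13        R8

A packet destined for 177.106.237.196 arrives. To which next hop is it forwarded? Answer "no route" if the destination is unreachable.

R23

Routes whose prefix contains 177.106.237.196:
  176.0.0.0/6 (176.0.0.0 - 179.255.255.255) -> R25
  177.104.0.0/13 (177.104.0.0 - 177.111.255.255) -> R8
  177.106.0.0/15 (177.106.0.0 - 177.107.255.255) -> R23
More-specific entries that do NOT match:
  177.106.237.208/28 (177.106.237.208 - 177.106.237.223) does not contain 177.106.237.196
  185.106.237.192/28 (185.106.237.192 - 185.106.237.207) does not contain 177.106.237.196
  177.106.237.128/26 (177.106.237.128 - 177.106.237.191) does not contain 177.106.237.196
  177.98.237.192/26 (177.98.237.192 - 177.98.237.255) does not contain 177.106.237.196
  49.106.232.0/21 (49.106.232.0 - 49.106.239.255) does not contain 177.106.237.196
  177.106.240.0/20 (177.106.240.0 - 177.106.255.255) does not contain 177.106.237.196
  185.106.224.0/20 (185.106.224.0 - 185.106.239.255) does not contain 177.106.237.196
  177.106.160.0/19 (177.106.160.0 - 177.106.191.255) does not contain 177.106.237.196
  177.106.0.0/17 (177.106.0.0 - 177.106.127.255) does not contain 177.106.237.196
Longest matching prefix is /15 -> next hop R23.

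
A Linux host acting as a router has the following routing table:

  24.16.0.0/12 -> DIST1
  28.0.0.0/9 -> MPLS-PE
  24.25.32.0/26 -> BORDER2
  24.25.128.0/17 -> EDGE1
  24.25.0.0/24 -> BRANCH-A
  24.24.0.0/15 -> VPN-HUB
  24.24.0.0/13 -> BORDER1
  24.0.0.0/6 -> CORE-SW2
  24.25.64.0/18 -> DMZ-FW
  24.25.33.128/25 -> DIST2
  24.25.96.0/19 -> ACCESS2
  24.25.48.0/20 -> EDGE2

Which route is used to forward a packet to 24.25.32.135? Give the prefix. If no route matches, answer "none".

24.24.0.0/15

Entries matching 24.25.32.135:
  24.0.0.0/6 (24.0.0.0 - 27.255.255.255)
  24.16.0.0/12 (24.16.0.0 - 24.31.255.255)
  24.24.0.0/13 (24.24.0.0 - 24.31.255.255)
  24.24.0.0/15 (24.24.0.0 - 24.25.255.255)
Most specific is 24.24.0.0/15.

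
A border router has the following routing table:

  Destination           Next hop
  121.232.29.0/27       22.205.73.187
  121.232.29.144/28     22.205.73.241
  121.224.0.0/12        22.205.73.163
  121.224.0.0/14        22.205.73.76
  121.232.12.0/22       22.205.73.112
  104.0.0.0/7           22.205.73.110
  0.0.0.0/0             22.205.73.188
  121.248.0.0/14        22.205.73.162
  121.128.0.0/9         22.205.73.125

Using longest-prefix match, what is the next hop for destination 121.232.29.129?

Routes whose prefix contains 121.232.29.129:
  0.0.0.0/0 (default, matches everything) -> 22.205.73.188
  121.128.0.0/9 (121.128.0.0 - 121.255.255.255) -> 22.205.73.125
  121.224.0.0/12 (121.224.0.0 - 121.239.255.255) -> 22.205.73.163
More-specific entries that do NOT match:
  121.232.29.144/28 (121.232.29.144 - 121.232.29.159) does not contain 121.232.29.129
  121.232.29.0/27 (121.232.29.0 - 121.232.29.31) does not contain 121.232.29.129
  121.232.12.0/22 (121.232.12.0 - 121.232.15.255) does not contain 121.232.29.129
  121.224.0.0/14 (121.224.0.0 - 121.227.255.255) does not contain 121.232.29.129
  121.248.0.0/14 (121.248.0.0 - 121.251.255.255) does not contain 121.232.29.129
Longest matching prefix is /12 -> next hop 22.205.73.163.

22.205.73.163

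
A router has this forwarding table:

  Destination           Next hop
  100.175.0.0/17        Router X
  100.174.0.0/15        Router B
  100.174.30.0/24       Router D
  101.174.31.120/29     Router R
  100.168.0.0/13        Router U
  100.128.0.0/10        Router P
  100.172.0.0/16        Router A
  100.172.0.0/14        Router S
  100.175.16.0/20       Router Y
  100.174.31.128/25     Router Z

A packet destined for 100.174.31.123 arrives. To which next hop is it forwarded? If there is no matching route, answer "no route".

Router B

Routes whose prefix contains 100.174.31.123:
  100.128.0.0/10 (100.128.0.0 - 100.191.255.255) -> Router P
  100.168.0.0/13 (100.168.0.0 - 100.175.255.255) -> Router U
  100.172.0.0/14 (100.172.0.0 - 100.175.255.255) -> Router S
  100.174.0.0/15 (100.174.0.0 - 100.175.255.255) -> Router B
More-specific entries that do NOT match:
  101.174.31.120/29 (101.174.31.120 - 101.174.31.127) does not contain 100.174.31.123
  100.174.31.128/25 (100.174.31.128 - 100.174.31.255) does not contain 100.174.31.123
  100.174.30.0/24 (100.174.30.0 - 100.174.30.255) does not contain 100.174.31.123
  100.175.16.0/20 (100.175.16.0 - 100.175.31.255) does not contain 100.174.31.123
  100.175.0.0/17 (100.175.0.0 - 100.175.127.255) does not contain 100.174.31.123
  100.172.0.0/16 (100.172.0.0 - 100.172.255.255) does not contain 100.174.31.123
Longest matching prefix is /15 -> next hop Router B.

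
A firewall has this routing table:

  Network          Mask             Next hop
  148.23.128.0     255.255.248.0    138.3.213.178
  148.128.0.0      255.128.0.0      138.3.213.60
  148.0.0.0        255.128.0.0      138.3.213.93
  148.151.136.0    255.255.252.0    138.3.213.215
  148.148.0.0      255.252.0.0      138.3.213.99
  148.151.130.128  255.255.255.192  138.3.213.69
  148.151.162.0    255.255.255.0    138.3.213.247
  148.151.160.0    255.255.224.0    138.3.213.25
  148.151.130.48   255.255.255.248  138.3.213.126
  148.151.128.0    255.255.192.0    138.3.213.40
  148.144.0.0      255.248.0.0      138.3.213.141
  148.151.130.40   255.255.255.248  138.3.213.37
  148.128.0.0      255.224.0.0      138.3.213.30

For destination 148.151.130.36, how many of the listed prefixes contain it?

5

Prefixes containing 148.151.130.36:
  148.128.0.0/9 (148.128.0.0 - 148.255.255.255)
  148.128.0.0/11 (148.128.0.0 - 148.159.255.255)
  148.144.0.0/13 (148.144.0.0 - 148.151.255.255)
  148.148.0.0/14 (148.148.0.0 - 148.151.255.255)
  148.151.128.0/18 (148.151.128.0 - 148.151.191.255)
Total matching entries: 5.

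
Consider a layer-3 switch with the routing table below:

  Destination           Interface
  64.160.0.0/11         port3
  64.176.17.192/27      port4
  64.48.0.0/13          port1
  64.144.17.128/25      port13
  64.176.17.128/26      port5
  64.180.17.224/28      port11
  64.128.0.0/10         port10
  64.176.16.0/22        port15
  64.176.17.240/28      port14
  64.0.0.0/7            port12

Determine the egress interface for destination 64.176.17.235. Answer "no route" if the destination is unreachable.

Routes whose prefix contains 64.176.17.235:
  64.0.0.0/7 (64.0.0.0 - 65.255.255.255) -> port12
  64.128.0.0/10 (64.128.0.0 - 64.191.255.255) -> port10
  64.160.0.0/11 (64.160.0.0 - 64.191.255.255) -> port3
  64.176.16.0/22 (64.176.16.0 - 64.176.19.255) -> port15
More-specific entries that do NOT match:
  64.180.17.224/28 (64.180.17.224 - 64.180.17.239) does not contain 64.176.17.235
  64.176.17.240/28 (64.176.17.240 - 64.176.17.255) does not contain 64.176.17.235
  64.176.17.192/27 (64.176.17.192 - 64.176.17.223) does not contain 64.176.17.235
  64.176.17.128/26 (64.176.17.128 - 64.176.17.191) does not contain 64.176.17.235
  64.144.17.128/25 (64.144.17.128 - 64.144.17.255) does not contain 64.176.17.235
Longest matching prefix is /22 -> interface port15.

port15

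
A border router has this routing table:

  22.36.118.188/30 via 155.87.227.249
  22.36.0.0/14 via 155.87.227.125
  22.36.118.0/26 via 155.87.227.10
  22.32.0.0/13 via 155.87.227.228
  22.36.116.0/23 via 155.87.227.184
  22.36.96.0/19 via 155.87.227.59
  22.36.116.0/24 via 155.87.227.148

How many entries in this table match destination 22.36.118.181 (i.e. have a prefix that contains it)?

3

Prefixes containing 22.36.118.181:
  22.32.0.0/13 (22.32.0.0 - 22.39.255.255)
  22.36.0.0/14 (22.36.0.0 - 22.39.255.255)
  22.36.96.0/19 (22.36.96.0 - 22.36.127.255)
Total matching entries: 3.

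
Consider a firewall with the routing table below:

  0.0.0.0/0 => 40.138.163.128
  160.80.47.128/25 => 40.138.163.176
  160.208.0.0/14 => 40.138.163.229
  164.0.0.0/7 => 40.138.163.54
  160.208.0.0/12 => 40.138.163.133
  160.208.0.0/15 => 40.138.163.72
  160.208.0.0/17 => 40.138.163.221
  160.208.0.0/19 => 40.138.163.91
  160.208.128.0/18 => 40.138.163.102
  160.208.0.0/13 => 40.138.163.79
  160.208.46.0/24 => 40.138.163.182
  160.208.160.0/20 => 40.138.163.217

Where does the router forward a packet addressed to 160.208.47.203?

40.138.163.221

Routes whose prefix contains 160.208.47.203:
  0.0.0.0/0 (default, matches everything) -> 40.138.163.128
  160.208.0.0/12 (160.208.0.0 - 160.223.255.255) -> 40.138.163.133
  160.208.0.0/13 (160.208.0.0 - 160.215.255.255) -> 40.138.163.79
  160.208.0.0/14 (160.208.0.0 - 160.211.255.255) -> 40.138.163.229
  160.208.0.0/15 (160.208.0.0 - 160.209.255.255) -> 40.138.163.72
  160.208.0.0/17 (160.208.0.0 - 160.208.127.255) -> 40.138.163.221
More-specific entries that do NOT match:
  160.80.47.128/25 (160.80.47.128 - 160.80.47.255) does not contain 160.208.47.203
  160.208.46.0/24 (160.208.46.0 - 160.208.46.255) does not contain 160.208.47.203
  160.208.160.0/20 (160.208.160.0 - 160.208.175.255) does not contain 160.208.47.203
  160.208.0.0/19 (160.208.0.0 - 160.208.31.255) does not contain 160.208.47.203
  160.208.128.0/18 (160.208.128.0 - 160.208.191.255) does not contain 160.208.47.203
Longest matching prefix is /17 -> next hop 40.138.163.221.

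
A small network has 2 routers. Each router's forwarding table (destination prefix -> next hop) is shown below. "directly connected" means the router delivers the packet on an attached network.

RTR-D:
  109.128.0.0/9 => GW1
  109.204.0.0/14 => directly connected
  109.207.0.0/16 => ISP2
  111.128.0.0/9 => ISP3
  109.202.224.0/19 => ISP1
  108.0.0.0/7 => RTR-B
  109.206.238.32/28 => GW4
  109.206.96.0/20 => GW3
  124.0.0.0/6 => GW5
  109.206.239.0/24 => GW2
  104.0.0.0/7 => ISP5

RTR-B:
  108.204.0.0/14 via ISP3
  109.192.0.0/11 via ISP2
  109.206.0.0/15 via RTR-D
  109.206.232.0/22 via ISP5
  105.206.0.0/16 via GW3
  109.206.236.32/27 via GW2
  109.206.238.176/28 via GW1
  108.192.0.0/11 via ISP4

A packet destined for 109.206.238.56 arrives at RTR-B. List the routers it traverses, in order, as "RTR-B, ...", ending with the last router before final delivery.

At RTR-B: longest match for 109.206.238.56 is 109.206.0.0/15 -> RTR-D
At RTR-D: longest match for 109.206.238.56 is 109.204.0.0/14 -> directly connected

RTR-B, RTR-D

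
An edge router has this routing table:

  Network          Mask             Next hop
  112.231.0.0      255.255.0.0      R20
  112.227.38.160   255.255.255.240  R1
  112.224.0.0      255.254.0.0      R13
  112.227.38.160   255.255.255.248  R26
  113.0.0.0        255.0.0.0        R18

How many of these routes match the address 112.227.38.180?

0

No listed prefix contains 112.227.38.180.
Total matching entries: 0.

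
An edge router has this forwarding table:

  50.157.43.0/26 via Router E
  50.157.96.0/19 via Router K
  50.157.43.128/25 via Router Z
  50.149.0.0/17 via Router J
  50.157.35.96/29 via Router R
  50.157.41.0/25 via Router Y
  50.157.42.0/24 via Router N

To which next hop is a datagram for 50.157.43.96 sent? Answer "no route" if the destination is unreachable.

no route

No entry's prefix contains 50.157.43.96; there is no default route.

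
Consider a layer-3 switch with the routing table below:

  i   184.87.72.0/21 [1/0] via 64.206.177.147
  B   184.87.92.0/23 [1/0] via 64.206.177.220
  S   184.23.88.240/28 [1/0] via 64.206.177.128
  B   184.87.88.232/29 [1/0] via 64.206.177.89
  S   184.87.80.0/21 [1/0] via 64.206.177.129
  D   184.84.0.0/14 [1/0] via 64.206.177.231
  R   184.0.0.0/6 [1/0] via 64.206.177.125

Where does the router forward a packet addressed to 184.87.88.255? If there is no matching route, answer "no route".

Routes whose prefix contains 184.87.88.255:
  184.0.0.0/6 (184.0.0.0 - 187.255.255.255) -> 64.206.177.125
  184.84.0.0/14 (184.84.0.0 - 184.87.255.255) -> 64.206.177.231
More-specific entries that do NOT match:
  184.87.88.232/29 (184.87.88.232 - 184.87.88.239) does not contain 184.87.88.255
  184.23.88.240/28 (184.23.88.240 - 184.23.88.255) does not contain 184.87.88.255
  184.87.92.0/23 (184.87.92.0 - 184.87.93.255) does not contain 184.87.88.255
  184.87.72.0/21 (184.87.72.0 - 184.87.79.255) does not contain 184.87.88.255
  184.87.80.0/21 (184.87.80.0 - 184.87.87.255) does not contain 184.87.88.255
Longest matching prefix is /14 -> next hop 64.206.177.231.

64.206.177.231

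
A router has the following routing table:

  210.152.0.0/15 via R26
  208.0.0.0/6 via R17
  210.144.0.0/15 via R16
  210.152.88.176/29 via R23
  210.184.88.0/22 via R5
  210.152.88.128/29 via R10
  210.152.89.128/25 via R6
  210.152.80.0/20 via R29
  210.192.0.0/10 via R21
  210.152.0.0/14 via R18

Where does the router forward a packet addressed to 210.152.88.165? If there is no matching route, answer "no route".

Routes whose prefix contains 210.152.88.165:
  208.0.0.0/6 (208.0.0.0 - 211.255.255.255) -> R17
  210.152.0.0/14 (210.152.0.0 - 210.155.255.255) -> R18
  210.152.0.0/15 (210.152.0.0 - 210.153.255.255) -> R26
  210.152.80.0/20 (210.152.80.0 - 210.152.95.255) -> R29
More-specific entries that do NOT match:
  210.152.88.176/29 (210.152.88.176 - 210.152.88.183) does not contain 210.152.88.165
  210.152.88.128/29 (210.152.88.128 - 210.152.88.135) does not contain 210.152.88.165
  210.152.89.128/25 (210.152.89.128 - 210.152.89.255) does not contain 210.152.88.165
  210.184.88.0/22 (210.184.88.0 - 210.184.91.255) does not contain 210.152.88.165
Longest matching prefix is /20 -> next hop R29.

R29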